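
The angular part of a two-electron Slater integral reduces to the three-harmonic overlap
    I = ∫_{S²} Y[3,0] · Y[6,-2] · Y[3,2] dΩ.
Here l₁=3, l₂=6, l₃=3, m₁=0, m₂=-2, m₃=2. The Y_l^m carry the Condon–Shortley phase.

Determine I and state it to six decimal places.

0.177420

m-sum 0 ✓  L=12 even ✓  3≤3≤9 ✓
Π(2lᵢ+1) = 7×13×7 = 637
triangle coeff Δ(3,6,3) = 1/12012
Σ_t [3,3]: t=3:−1/1296 = -1/1296
(3j)²=100/3003 [(3 6 3; 0 0 0)], sign=+1
Σ_t [3,3]: t=3:−1/4320 = -1/4320
(3j)²=8/429 [(3 6 3; 0 -2 2)], sign=+1
⇒ 4πI² = 5600/14157
I = (+1)√(5600/14157/(4π)) = 0.17742036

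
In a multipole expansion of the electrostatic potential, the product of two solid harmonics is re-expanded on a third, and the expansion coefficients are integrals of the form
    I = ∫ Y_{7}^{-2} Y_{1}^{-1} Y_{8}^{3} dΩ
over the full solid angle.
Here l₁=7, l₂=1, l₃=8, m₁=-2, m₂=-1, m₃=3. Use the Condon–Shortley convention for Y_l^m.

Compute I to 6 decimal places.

-0.226917

Rules hold: Σm=0, L=16 even, 6≤8≤8.
N = 15·3·17 = 765
Δ = 0!·14!·2!/17! = 1/2040
Racah Σ t=0..0: t=0:+1/25401600 = 1/25401600
⇒ 3j(7 1 8; 0 0 0)² = 8/255, sgn +1
Racah Σ t=0..0: t=0:+1/87091200 = 1/87091200
⇒ 3j(7 1 8; -2 -1 3)² = 11/408, sgn -1
4πI² = N·(3j₀)²·(3jₘ)² = 11/17
I = -1·√(0.647059/4π) = -0.22691696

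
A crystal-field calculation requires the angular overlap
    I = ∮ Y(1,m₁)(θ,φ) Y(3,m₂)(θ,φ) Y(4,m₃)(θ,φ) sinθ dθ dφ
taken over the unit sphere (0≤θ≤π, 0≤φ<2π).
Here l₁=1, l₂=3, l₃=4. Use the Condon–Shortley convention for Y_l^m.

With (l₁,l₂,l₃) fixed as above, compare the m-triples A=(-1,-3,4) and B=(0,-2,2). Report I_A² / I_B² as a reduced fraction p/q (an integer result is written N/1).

7/3

l's match ⇒ only the (l;m) 3-j factors differ between A and B.
A: triangle coeff Δ(1,3,4) = 1/252; Σ_t [0,0]: t=0:+1/1440 = 1/1440; (3j)²=1/9 [(1 3 4; -1 -3 4)], sign=+1
B: triangle coeff Δ(1,3,4) = 1/252; Σ_t [0,0]: t=0:+1/120 = 1/120; (3j)²=1/21 [(1 3 4; 0 -2 2)], sign=+1
I_A²/I_B² = (1/9)/(1/21) = 7/3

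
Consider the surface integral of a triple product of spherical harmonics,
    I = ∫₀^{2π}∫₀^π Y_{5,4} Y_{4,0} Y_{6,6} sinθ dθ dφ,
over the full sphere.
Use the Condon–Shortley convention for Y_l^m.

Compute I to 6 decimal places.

0.000000

m-sum = 4 + 0 + 6 = 10 ≠ 0 ⇒ I = 0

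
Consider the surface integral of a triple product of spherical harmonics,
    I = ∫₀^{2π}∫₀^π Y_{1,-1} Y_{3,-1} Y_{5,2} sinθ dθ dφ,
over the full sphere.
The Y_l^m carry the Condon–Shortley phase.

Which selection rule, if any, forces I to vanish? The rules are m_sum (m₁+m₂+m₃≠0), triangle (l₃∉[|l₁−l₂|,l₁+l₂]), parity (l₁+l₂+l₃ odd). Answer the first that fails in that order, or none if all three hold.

triangle

Σmᵢ = 0  ✓
l₃∈[|l₁−l₂|,l₁+l₂]=[2,4], have l₃=5  ✗
Σlᵢ = 9 ⇒ odd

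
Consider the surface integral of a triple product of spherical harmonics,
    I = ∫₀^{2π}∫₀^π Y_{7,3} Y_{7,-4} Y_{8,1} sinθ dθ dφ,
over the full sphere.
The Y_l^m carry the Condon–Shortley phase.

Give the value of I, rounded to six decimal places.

-0.110152

Rules hold: Σm=0, L=22 even, 0≤8≤14.
N = 15·15·17 = 3825
Δ = 6!·8!·8!/23! = 1/22086194130
Racah Σ t=0..6: t=0:+1/18289152000 t=1:−1/248832000 t=2:+1/24883200 t=3:−1/11943936 t=4:+1/24883200 t=5:−1/248832000 t=6:+1/18289152000 = -11/975421440
⇒ 3j(7 7 8; 0 0 0)² = 1750/289731, sgn -1
Racah Σ t=0..3: t=0:+1/298598400 t=1:−1/124416000 t=2:+1/348364800 t=3:−1/7315660800 = -143/73156608000
⇒ 3j(7 7 8; 3 -4 1)² = 1716/260015, sgn +1
4πI² = N·(3j₀)²·(3jₘ)² = 495000/3246473
I = -1·√(0.152473/4π) = -0.11015184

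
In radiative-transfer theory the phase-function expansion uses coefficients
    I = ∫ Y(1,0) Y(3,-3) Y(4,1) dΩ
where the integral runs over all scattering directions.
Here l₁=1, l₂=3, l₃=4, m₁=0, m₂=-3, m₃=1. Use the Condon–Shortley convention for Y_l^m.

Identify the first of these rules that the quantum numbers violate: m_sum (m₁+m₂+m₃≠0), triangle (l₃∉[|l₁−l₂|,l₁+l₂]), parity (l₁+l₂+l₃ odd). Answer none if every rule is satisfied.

m₁+m₂+m₃ = 0 − 3 + 1 = -2  ✗
triangle: |1−3|=2 ≤ l₃=4 ≤ 1+3=4
parity: l₁+l₂+l₃ = 8 is even

m_sum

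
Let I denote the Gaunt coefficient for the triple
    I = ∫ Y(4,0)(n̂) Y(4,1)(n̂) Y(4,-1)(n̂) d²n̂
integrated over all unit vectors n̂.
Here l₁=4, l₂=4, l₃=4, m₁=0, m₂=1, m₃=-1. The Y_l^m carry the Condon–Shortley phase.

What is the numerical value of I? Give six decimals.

-0.068481

m-sum 0 ✓  L=12 even ✓  0≤4≤8 ✓
Π(2lᵢ+1) = 9×9×9 = 729
triangle coeff Δ(4,4,4) = 1/450450
Σ_t [0,4]: t=0:+1/13824 t=1:−1/216 t=2:+1/64 t=3:−1/216 t=4:+1/13824 = 5/768
(3j)²=18/1001 [(4 4 4; 0 0 0)], sign=+1
Σ_t [1,4]: t=1:−1/864 t=2:+1/96 t=3:−1/144 t=4:+1/3456 = 1/384
(3j)²=9/2002 [(4 4 4; 0 1 -1)], sign=-1
⇒ 4πI² = 59049/1002001
I = (-1)√(59049/1002001/(4π)) = -0.06848055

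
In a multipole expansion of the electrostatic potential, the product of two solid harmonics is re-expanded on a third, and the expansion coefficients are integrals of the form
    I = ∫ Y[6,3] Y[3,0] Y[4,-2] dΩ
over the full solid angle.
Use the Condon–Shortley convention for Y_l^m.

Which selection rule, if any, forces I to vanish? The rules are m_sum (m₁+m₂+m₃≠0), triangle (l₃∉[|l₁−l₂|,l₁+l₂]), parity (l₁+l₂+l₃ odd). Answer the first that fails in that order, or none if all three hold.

m_sum

m₁+m₂+m₃ = 3 + 0 − 2 = 1  ✗
triangle: |6−3|=3 ≤ l₃=4 ≤ 6+3=9
parity: l₁+l₂+l₃ = 13 is odd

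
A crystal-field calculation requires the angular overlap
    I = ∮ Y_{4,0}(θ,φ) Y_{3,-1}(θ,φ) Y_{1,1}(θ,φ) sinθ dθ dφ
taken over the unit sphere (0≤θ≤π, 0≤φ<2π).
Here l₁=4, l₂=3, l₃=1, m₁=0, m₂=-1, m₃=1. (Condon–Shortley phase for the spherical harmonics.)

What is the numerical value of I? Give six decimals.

m-sum 0 ✓  L=8 even ✓  1≤1≤7 ✓
Π(2lᵢ+1) = 9×7×3 = 189
triangle coeff Δ(4,3,1) = 1/252
Σ_t [3,3]: t=3:−1/36 = -1/36
(3j)²=4/63 [(4 3 1; 0 0 0)], sign=+1
Σ_t [2,2]: t=2:+1/96 = 1/96
(3j)²=1/42 [(4 3 1; 0 -1 1)], sign=+1
⇒ 4πI² = 2/7
I = (+1)√(2/7/(4π)) = 0.15078601

0.150786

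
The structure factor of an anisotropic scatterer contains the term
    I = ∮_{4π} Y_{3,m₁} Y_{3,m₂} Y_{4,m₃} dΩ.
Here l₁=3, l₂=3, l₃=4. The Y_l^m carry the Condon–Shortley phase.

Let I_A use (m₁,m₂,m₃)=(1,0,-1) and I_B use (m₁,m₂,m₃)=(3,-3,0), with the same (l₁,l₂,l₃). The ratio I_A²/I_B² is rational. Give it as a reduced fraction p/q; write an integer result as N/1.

5/3

Same 3,3,4: normalisation and zero-m 3j drop out of the ratio.
A: Δ: 2! 4! 4! / 11! → 1/34650; sum: t=0:+1/48 t=1:−1/24 t=2:+1/288 = -5/288; 3j²(3 3 4; 1 0 -1) = Δ·Π!·Σ² = 5/462  (sign +1)
B: Δ: 2! 4! 4! / 11! → 1/34650; sum: t=0:+1/1152 = 1/1152; 3j²(3 3 4; 3 -3 0) = Δ·Π!·Σ² = 1/154  (sign +1)
I_A²/I_B² = (5/462)/(1/154) = 5/3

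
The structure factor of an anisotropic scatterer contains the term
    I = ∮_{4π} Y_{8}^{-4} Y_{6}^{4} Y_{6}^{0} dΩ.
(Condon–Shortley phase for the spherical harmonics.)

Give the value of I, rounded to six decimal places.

-0.114001

m-sum 0 ✓  L=20 even ✓  2≤6≤14 ✓
Π(2lᵢ+1) = 17×13×13 = 2873
triangle coeff Δ(8,6,6) = 1/1309458150
Σ_t [2,6]: t=2:+1/49766400 t=3:−1/3110400 t=4:+1/1327104 t=5:−1/3110400 t=6:+1/49766400 = 1/6635520
(3j)²=350/46189 [(8 6 6; 0 0 0)], sign=+1
Σ_t [6,8]: t=6:+1/49766400 t=7:−1/21772800 t=8:+1/92897280 = -1/66355200
(3j)²=63/8398 [(8 6 6; -4 4 0)], sign=-1
⇒ 4πI² = 11025/67507
I = (-1)√(11025/67507/(4π)) = -0.11400134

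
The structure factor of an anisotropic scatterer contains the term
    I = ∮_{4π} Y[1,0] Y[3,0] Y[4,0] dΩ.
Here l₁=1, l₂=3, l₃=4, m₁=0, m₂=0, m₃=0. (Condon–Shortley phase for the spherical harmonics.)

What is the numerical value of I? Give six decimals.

0.246233

Checks pass: Σm=0; 8 even; l₃=4∈[2,4].
(2·1+1)(2·3+1)(2·4+1) = 189
Δ: 0! 2! 6! / 9! → 1/252
sum: t=0:+1/36 = 1/36
3j²(1 3 4; 0 0 0) = Δ·Π!·Σ² = 4/63  (sign +1)
(m-triple is (0,0,0) — same symbol as above.)
combine: 4πI² = 189·4/63·4/63 = 16/21
take √, sign +1: I = 0.24623252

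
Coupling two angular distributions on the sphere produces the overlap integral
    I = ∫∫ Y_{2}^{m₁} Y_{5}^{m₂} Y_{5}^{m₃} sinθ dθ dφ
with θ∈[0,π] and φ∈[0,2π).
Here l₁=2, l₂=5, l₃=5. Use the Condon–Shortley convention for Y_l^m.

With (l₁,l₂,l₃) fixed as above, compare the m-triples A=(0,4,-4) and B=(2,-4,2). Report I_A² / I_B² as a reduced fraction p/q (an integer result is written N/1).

1/2

Shared (l₁,l₂,l₃)=(2,5,5): N and (l;000)² cancel in I_A²/I_B².
A: Δ = 2!·2!·8!/13! = 1/38610; Racah Σ t=1..2: t=1:−1/40320 t=2:+1/20160 = 1/40320; ⇒ 3j(2 5 5; 0 4 -4)² = 6/715, sgn -1
B: Δ = 2!·2!·8!/13! = 1/38610; Racah Σ t=0..0: t=0:+1/20160 = 1/20160; ⇒ 3j(2 5 5; 2 -4 2)² = 12/715, sgn -1
I_A²/I_B² = (6/715)/(12/715) = 1/2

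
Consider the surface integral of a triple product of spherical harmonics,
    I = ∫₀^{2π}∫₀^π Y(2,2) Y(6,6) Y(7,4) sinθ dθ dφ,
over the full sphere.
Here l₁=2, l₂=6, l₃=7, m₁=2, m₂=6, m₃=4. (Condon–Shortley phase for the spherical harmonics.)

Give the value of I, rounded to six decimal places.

0.000000

Σmᵢ = 12 ≠ 0, so the φ-integral vanishes; I = 0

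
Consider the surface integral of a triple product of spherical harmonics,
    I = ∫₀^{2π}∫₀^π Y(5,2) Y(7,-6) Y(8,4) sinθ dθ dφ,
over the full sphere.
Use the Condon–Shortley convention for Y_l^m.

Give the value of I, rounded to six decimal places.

m-sum 0 ✓  L=20 even ✓  2≤8≤12 ✓
Π(2lᵢ+1) = 11×15×17 = 2805
triangle coeff Δ(5,7,8) = 1/814773960
Σ_t [0,4]: t=0:+1/87091200 t=1:−1/4976640 t=2:+1/2073600 t=3:−1/4976640 t=4:+1/87091200 = 1/9676800
(3j)²=360/46189 [(5 7 8; 0 0 0)], sign=+1
Σ_t [0,1]: t=0:+1/313528320 t=1:−1/1045094400 = 1/447897600
(3j)²=77/5814 [(5 7 8; 2 -6 4)], sign=+1
⇒ 4πI² = 23100/79781
I = (+1)√(23100/79781/(4π)) = 0.15179285

0.151793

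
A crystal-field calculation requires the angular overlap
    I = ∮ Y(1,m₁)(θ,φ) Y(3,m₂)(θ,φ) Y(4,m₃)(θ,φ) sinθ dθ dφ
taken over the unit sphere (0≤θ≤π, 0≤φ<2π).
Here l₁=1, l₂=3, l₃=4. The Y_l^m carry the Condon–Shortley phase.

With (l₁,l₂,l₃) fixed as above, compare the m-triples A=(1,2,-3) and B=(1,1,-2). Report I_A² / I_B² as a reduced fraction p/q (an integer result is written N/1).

7/5

Shared (l₁,l₂,l₃)=(1,3,4): N and (l;000)² cancel in I_A²/I_B².
A: Δ = 0!·2!·6!/9! = 1/252; Racah Σ t=0..0: t=0:+1/240 = 1/240; ⇒ 3j(1 3 4; 1 2 -3)² = 1/12, sgn -1
B: Δ = 0!·2!·6!/9! = 1/252; Racah Σ t=0..0: t=0:+1/96 = 1/96; ⇒ 3j(1 3 4; 1 1 -2)² = 5/84, sgn +1
I_A²/I_B² = (1/12)/(5/84) = 7/5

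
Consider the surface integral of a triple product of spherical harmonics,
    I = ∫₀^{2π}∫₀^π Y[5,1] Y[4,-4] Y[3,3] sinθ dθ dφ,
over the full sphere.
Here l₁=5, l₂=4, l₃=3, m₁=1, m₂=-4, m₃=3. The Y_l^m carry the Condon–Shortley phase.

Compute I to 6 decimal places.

0.050679

m-sum 0 ✓  L=12 even ✓  1≤3≤9 ✓
Π(2lᵢ+1) = 11×9×7 = 693
triangle coeff Δ(5,4,3) = 1/180180
Σ_t [2,4]: t=2:+1/576 t=3:−1/144 t=4:+1/576 = -1/288
(3j)²=20/1001 [(5 4 3; 0 0 0)], sign=+1
Σ_t [0,0]: t=0:+1/34560 = 1/34560
(3j)²=1/429 [(5 4 3; 1 -4 3)], sign=+1
⇒ 4πI² = 60/1859
I = (+1)√(60/1859/(4π)) = 0.05067935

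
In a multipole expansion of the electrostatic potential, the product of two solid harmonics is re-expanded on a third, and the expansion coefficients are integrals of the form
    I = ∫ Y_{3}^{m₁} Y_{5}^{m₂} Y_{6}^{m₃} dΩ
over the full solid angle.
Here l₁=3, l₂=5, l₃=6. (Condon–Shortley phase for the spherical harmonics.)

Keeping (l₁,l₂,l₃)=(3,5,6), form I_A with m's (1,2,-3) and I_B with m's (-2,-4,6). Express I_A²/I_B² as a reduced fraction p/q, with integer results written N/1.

Same 3,5,6: normalisation and zero-m 3j drop out of the ratio.
A: Δ: 2! 4! 8! / 15! → 1/675675; sum: t=0:+1/40320 t=1:−1/8640 t=2:+1/34560 = -1/16128; 3j²(3 5 6; 1 2 -3) = Δ·Π!·Σ² = 18/1001  (sign +1)
B: Δ: 2! 4! 8! / 15! → 1/675675; sum: t=1:−1/967680 = -1/967680; 3j²(3 5 6; -2 -4 6) = Δ·Π!·Σ² = 3/91  (sign -1)
I_A²/I_B² = (18/1001)/(3/91) = 6/11

6/11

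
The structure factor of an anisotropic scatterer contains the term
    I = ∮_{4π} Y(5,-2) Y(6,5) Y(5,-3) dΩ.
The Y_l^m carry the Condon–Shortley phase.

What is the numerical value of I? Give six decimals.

Rules hold: Σm=0, L=16 even, 1≤5≤11.
N = 11·13·11 = 1573
Δ = 6!·4!·6!/17! = 1/28588560
Racah Σ t=1..5: t=1:−1/345600 t=2:+1/13824 t=3:−1/5184 t=4:+1/13824 t=5:−1/345600 = -7/129600
⇒ 3j(5 6 5; 0 0 0)² = 80/7293, sgn +1
Racah Σ t=5..6: t=5:−1/345600 t=6:+1/518400 = -1/1036800
⇒ 3j(5 6 5; -2 5 -3)² = 7/2210, sgn -1
4πI² = N·(3j₀)²·(3jₘ)² = 616/11271
I = -1·√(0.0546535/4π) = -0.06594839

-0.065948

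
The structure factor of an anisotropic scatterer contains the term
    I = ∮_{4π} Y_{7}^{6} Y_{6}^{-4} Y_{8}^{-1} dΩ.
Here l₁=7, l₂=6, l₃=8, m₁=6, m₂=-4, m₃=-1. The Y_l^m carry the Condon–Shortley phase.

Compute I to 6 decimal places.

0.000000

m-sum = 6 − 4 − 1 = 1 ≠ 0 ⇒ I = 0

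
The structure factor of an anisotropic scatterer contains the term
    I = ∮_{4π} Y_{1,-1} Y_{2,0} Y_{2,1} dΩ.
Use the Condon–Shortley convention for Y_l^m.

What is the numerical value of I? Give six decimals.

0.000000

Σlᵢ=5 odd — θ-integrand is odd under cosθ→−cosθ; I=0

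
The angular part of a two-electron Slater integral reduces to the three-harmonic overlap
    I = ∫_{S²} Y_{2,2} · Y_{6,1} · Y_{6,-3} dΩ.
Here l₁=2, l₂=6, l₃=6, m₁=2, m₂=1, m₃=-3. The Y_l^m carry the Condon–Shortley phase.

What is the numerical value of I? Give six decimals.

0.177674

Rules hold: Σm=0, L=14 even, 4≤6≤8.
N = 5·13·13 = 845
Δ = 2!·2!·10!/15! = 1/90090
Racah Σ t=0..2: t=0:+1/69120 t=1:−1/14400 t=2:+1/69120 = -7/172800
⇒ 3j(2 6 6; 0 0 0)² = 14/715, sgn -1
Racah Σ t=0..0: t=0:+1/120960 = 1/120960
⇒ 3j(2 6 6; 2 1 -3)² = 24/1001, sgn -1
4πI² = N·(3j₀)²·(3jₘ)² = 48/121
I = +1·√(0.396694/4π) = 0.17767364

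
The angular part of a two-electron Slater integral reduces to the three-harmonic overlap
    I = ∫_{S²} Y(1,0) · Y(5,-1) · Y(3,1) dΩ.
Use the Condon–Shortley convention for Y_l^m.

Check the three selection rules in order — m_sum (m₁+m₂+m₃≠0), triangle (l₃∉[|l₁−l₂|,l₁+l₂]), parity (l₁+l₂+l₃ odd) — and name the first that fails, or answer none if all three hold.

triangle

m₁+m₂+m₃ = 0 − 1 + 1 = 0  ✓
triangle: |1−5|=4 ≤ l₃=3 ≤ 1+5=6  ✗
parity: l₁+l₂+l₃ = 9 is odd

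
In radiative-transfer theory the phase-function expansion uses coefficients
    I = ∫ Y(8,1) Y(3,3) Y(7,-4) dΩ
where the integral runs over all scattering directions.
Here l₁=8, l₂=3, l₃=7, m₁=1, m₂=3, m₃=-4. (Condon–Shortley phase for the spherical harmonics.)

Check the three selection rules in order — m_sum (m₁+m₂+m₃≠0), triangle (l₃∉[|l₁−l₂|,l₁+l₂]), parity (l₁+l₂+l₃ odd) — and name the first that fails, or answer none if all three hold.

none

azimuthal sum: 1 + 3 − 4 = 0  ✓
5 ≤ 7 ≤ 11 (triangle on l)  ✓
L = 8 + 3 + 7 = 18 (even)  ✓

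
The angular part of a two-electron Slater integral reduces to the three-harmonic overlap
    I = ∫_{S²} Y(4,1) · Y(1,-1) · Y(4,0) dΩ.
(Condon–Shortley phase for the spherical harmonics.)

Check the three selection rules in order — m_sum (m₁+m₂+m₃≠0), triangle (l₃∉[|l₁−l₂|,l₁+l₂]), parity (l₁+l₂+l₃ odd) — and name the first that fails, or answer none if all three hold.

parity

Σmᵢ = 0  ✓
l₃∈[|l₁−l₂|,l₁+l₂]=[3,5], have l₃=4  ✓
Σlᵢ = 9 ⇒ odd  ✗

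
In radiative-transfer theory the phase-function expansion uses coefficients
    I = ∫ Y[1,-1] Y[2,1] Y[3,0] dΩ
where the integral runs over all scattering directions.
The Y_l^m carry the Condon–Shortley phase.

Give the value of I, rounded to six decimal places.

0.143048

Checks pass: Σm=0; 6 even; l₃=3∈[1,3].
(2·1+1)(2·2+1)(2·3+1) = 105
Δ: 0! 2! 4! / 7! → 1/105
sum: t=0:+1/4 = 1/4
3j²(1 2 3; 0 0 0) = Δ·Π!·Σ² = 3/35  (sign -1)
sum: t=0:+1/12 = 1/12
3j²(1 2 3; -1 1 0) = Δ·Π!·Σ² = 1/35  (sign -1)
combine: 4πI² = 105·3/35·1/35 = 9/35
take √, sign +1: I = 0.14304817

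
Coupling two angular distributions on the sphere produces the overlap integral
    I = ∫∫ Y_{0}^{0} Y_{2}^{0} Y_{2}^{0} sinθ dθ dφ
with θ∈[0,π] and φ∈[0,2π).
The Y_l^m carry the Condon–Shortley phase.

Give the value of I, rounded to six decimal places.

0.282095

Rules hold: Σm=0, L=4 even, 2≤2≤2.
N = 1·5·5 = 25
Δ = 0!·0!·4!/5! = 1/5
Racah Σ t=0..0: t=0:+1/4 = 1/4
⇒ 3j(0 2 2; 0 0 0)² = 1/5, sgn +1
(m-triple is (0,0,0) — same symbol as above.)
4πI² = N·(3j₀)²·(3jₘ)² = 1/1
I = +1·√(1/4π) = 0.28209479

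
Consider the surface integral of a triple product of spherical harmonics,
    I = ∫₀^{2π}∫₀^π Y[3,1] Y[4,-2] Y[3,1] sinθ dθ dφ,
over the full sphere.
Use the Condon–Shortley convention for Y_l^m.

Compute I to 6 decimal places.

Rules hold: Σm=0, L=10 even, 1≤3≤7.
N = 7·9·7 = 441
Δ = 4!·2!·4!/11! = 1/34650
Racah Σ t=1..3: t=1:−1/72 t=2:+1/16 t=3:−1/72 = 5/144
⇒ 3j(3 4 3; 0 0 0)² = 2/77, sgn -1
Racah Σ t=0..2: t=0:+1/192 t=1:−1/36 t=2:+1/192 = -5/288
⇒ 3j(3 4 3; 1 -2 1)² = 20/693, sgn -1
4πI² = N·(3j₀)²·(3jₘ)² = 40/121
I = +1·√(0.330579/4π) = 0.16219310

0.162193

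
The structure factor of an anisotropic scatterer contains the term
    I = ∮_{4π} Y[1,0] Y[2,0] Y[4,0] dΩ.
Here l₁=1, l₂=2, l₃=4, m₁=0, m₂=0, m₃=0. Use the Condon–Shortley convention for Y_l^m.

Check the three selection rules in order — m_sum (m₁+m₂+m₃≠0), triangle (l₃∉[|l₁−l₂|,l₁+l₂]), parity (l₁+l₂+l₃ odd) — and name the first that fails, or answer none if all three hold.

azimuthal sum: 0 + 0 + 0 = 0  ✓
1 ≤ 4 ≤ 3 (triangle on l)  ✗
L = 1 + 2 + 4 = 7 (odd)

triangle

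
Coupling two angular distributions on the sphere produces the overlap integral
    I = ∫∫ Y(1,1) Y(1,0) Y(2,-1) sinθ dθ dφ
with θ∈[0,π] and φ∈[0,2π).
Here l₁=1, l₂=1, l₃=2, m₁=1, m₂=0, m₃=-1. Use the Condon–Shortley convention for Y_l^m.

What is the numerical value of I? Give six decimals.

m-sum 0 ✓  L=4 even ✓  0≤2≤2 ✓
Π(2lᵢ+1) = 3×3×5 = 45
triangle coeff Δ(1,1,2) = 1/30
Σ_t [0,0]: t=0:+1/1 = 1/1
(3j)²=2/15 [(1 1 2; 0 0 0)], sign=+1
Σ_t [0,0]: t=0:+1/2 = 1/2
(3j)²=1/10 [(1 1 2; 1 0 -1)], sign=-1
⇒ 4πI² = 3/5
I = (-1)√(3/5/(4π)) = -0.21850969

-0.218510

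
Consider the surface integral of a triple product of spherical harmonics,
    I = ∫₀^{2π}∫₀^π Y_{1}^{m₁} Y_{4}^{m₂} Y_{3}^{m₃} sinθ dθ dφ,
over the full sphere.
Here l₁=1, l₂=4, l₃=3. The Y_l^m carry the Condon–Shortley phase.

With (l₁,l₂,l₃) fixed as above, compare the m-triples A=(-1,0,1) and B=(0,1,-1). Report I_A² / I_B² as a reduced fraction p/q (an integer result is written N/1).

l's match ⇒ only the (l;m) 3-j factors differ between A and B.
A: triangle coeff Δ(1,4,3) = 1/252; Σ_t [2,2]: t=2:+1/96 = 1/96; (3j)²=1/42 [(1 4 3; -1 0 1)], sign=+1
B: triangle coeff Δ(1,4,3) = 1/252; Σ_t [1,1]: t=1:−1/48 = -1/48; (3j)²=5/84 [(1 4 3; 0 1 -1)], sign=-1
I_A²/I_B² = (1/42)/(5/84) = 2/5

2/5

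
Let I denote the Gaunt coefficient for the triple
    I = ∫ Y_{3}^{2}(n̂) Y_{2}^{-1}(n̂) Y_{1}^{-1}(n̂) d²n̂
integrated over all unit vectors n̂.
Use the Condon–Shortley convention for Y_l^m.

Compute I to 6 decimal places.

m-sum 0 ✓  L=6 even ✓  1≤1≤5 ✓
Π(2lᵢ+1) = 7×5×3 = 105
triangle coeff Δ(3,2,1) = 1/105
Σ_t [2,2]: t=2:+1/4 = 1/4
(3j)²=3/35 [(3 2 1; 0 0 0)], sign=-1
Σ_t [1,1]: t=1:−1/12 = -1/12
(3j)²=2/21 [(3 2 1; 2 -1 -1)], sign=-1
⇒ 4πI² = 6/7
I = (+1)√(6/7/(4π)) = 0.26116903

0.261169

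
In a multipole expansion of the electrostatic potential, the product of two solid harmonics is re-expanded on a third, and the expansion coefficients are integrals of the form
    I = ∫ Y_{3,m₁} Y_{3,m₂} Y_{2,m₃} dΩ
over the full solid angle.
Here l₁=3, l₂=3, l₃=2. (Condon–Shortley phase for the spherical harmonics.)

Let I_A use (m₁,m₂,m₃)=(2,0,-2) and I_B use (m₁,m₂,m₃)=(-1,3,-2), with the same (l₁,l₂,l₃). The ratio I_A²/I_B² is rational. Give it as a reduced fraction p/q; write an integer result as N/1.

l's match ⇒ only the (l;m) 3-j factors differ between A and B.
A: triangle coeff Δ(3,3,2) = 1/3780; Σ_t [1,1]: t=1:−1/24 = -1/24; (3j)²=1/21 [(3 3 2; 2 0 -2)], sign=-1
B: triangle coeff Δ(3,3,2) = 1/3780; Σ_t [4,4]: t=4:+1/96 = 1/96; (3j)²=1/42 [(3 3 2; -1 3 -2)], sign=+1
I_A²/I_B² = (1/21)/(1/42) = 2/1

2/1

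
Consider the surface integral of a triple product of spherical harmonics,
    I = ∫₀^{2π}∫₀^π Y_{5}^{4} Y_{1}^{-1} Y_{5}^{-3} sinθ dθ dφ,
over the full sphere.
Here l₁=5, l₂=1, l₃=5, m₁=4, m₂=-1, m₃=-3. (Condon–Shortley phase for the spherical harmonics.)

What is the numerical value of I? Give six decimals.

0.000000

L=11 odd ⇒ parity kills the (l;000) factor ⇒ I = 0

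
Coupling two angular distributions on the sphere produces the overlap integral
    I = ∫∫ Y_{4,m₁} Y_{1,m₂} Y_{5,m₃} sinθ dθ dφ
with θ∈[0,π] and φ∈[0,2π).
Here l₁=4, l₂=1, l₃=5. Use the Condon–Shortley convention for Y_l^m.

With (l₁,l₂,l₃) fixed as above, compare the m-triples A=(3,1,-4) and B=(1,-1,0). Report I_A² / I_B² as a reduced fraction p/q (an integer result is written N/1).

18/5

Same 4,1,5: normalisation and zero-m 3j drop out of the ratio.
A: Δ: 0! 8! 2! / 11! → 1/495; sum: t=0:+1/10080 = 1/10080; 3j²(4 1 5; 3 1 -4) = Δ·Π!·Σ² = 4/55  (sign -1)
B: Δ: 0! 8! 2! / 11! → 1/495; sum: t=0:+1/1440 = 1/1440; 3j²(4 1 5; 1 -1 0) = Δ·Π!·Σ² = 2/99  (sign -1)
I_A²/I_B² = (4/55)/(2/99) = 18/5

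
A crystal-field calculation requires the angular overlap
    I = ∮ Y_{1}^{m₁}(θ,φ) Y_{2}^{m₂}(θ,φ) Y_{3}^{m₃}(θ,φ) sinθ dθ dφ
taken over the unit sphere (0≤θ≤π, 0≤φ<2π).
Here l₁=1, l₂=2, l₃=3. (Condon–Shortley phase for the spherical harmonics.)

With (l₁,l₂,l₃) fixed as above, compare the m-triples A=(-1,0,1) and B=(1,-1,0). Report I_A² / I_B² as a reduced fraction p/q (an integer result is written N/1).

Shared (l₁,l₂,l₃)=(1,2,3): N and (l;000)² cancel in I_A²/I_B².
A: Δ = 0!·2!·4!/7! = 1/105; Racah Σ t=0..0: t=0:+1/8 = 1/8; ⇒ 3j(1 2 3; -1 0 1)² = 2/35, sgn +1
B: Δ = 0!·2!·4!/7! = 1/105; Racah Σ t=0..0: t=0:+1/12 = 1/12; ⇒ 3j(1 2 3; 1 -1 0)² = 1/35, sgn -1
I_A²/I_B² = (2/35)/(1/35) = 2/1

2/1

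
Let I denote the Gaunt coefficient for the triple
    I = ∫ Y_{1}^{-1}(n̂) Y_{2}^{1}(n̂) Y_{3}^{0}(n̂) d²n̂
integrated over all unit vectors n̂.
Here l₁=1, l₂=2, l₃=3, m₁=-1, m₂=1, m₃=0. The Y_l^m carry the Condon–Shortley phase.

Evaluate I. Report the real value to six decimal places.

0.143048

Checks pass: Σm=0; 6 even; l₃=3∈[1,3].
(2·1+1)(2·2+1)(2·3+1) = 105
Δ: 0! 2! 4! / 7! → 1/105
sum: t=0:+1/4 = 1/4
3j²(1 2 3; 0 0 0) = Δ·Π!·Σ² = 3/35  (sign -1)
sum: t=0:+1/12 = 1/12
3j²(1 2 3; -1 1 0) = Δ·Π!·Σ² = 1/35  (sign -1)
combine: 4πI² = 105·3/35·1/35 = 9/35
take √, sign +1: I = 0.14304817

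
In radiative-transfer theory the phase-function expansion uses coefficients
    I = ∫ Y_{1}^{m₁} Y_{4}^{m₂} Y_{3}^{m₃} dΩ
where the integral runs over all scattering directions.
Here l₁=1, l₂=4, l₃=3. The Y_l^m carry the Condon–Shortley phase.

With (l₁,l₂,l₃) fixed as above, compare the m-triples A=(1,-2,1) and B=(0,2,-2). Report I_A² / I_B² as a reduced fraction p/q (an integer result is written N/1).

5/4

l's match ⇒ only the (l;m) 3-j factors differ between A and B.
A: triangle coeff Δ(1,4,3) = 1/252; Σ_t [0,0]: t=0:+1/96 = 1/96; (3j)²=5/84 [(1 4 3; 1 -2 1)], sign=+1
B: triangle coeff Δ(1,4,3) = 1/252; Σ_t [1,1]: t=1:−1/120 = -1/120; (3j)²=1/21 [(1 4 3; 0 2 -2)], sign=+1
I_A²/I_B² = (5/84)/(1/21) = 5/4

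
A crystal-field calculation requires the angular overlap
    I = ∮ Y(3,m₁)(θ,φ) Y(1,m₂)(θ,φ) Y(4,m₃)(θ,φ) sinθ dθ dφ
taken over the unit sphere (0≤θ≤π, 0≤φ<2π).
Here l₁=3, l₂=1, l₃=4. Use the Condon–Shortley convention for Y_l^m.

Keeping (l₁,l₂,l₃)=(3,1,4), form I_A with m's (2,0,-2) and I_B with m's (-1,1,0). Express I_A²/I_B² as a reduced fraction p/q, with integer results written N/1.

2/1

l's match ⇒ only the (l;m) 3-j factors differ between A and B.
A: triangle coeff Δ(3,1,4) = 1/252; Σ_t [0,0]: t=0:+1/120 = 1/120; (3j)²=1/21 [(3 1 4; 2 0 -2)], sign=+1
B: triangle coeff Δ(3,1,4) = 1/252; Σ_t [0,0]: t=0:+1/96 = 1/96; (3j)²=1/42 [(3 1 4; -1 1 0)], sign=+1
I_A²/I_B² = (1/21)/(1/42) = 2/1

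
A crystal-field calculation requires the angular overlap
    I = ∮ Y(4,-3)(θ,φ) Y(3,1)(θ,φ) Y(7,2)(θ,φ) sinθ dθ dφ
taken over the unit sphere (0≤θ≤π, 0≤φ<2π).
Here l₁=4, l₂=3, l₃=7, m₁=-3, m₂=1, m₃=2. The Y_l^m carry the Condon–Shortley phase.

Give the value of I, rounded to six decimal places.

m-sum 0 ✓  L=14 even ✓  1≤7≤7 ✓
Π(2lᵢ+1) = 9×7×15 = 945
triangle coeff Δ(4,3,7) = 1/45045
Σ_t [0,0]: t=0:+1/20736 = 1/20736
(3j)²=35/1287 [(4 3 7; 0 0 0)], sign=-1
Σ_t [0,0]: t=0:+1/241920 = 1/241920
(3j)²=4/1001 [(4 3 7; -3 1 2)], sign=-1
⇒ 4πI² = 2100/20449
I = (+1)√(2100/20449/(4π)) = 0.09040005

0.090400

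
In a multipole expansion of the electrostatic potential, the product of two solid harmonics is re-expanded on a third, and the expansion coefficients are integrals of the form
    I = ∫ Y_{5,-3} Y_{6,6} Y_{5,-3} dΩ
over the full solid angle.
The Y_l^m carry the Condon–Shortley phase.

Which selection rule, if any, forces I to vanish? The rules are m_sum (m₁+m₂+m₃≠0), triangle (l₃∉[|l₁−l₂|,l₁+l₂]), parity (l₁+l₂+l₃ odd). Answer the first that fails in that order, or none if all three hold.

none

azimuthal sum: -3 + 6 − 3 = 0  ✓
1 ≤ 5 ≤ 11 (triangle on l)  ✓
L = 5 + 6 + 5 = 16 (even)  ✓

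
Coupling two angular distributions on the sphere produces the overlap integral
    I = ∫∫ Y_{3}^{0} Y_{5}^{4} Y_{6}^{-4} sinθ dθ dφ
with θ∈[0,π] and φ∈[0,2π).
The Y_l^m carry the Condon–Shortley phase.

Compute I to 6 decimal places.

-0.139560

Rules hold: Σm=0, L=14 even, 2≤6≤8.
N = 7·11·13 = 1001
Δ = 2!·4!·8!/15! = 1/675675
Racah Σ t=0..2: t=0:+1/8640 t=1:−1/2304 t=2:+1/8640 = -7/34560
⇒ 3j(3 5 6; 0 0 0)² = 7/429, sgn -1
Racah Σ t=1..2: t=1:−1/161280 t=2:+1/60480 = 1/96768
⇒ 3j(3 5 6; 0 4 -4)² = 15/1001, sgn +1
4πI² = N·(3j₀)²·(3jₘ)² = 35/143
I = -1·√(0.244755/4π) = -0.13956004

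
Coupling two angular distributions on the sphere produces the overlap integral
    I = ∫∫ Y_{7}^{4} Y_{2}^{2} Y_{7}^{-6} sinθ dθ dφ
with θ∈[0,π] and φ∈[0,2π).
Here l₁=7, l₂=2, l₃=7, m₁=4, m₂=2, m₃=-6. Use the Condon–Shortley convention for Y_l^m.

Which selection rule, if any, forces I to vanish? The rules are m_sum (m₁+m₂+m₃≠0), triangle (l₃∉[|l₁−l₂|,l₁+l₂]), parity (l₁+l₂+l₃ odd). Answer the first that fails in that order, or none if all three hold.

none

azimuthal sum: 4 + 2 − 6 = 0  ✓
5 ≤ 7 ≤ 9 (triangle on l)  ✓
L = 7 + 2 + 7 = 16 (even)  ✓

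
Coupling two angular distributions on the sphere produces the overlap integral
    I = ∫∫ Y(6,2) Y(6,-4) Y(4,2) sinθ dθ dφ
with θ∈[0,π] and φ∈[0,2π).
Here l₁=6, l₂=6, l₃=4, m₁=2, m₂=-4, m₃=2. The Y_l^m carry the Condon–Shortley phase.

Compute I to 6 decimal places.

0.060095

m-sum 0 ✓  L=16 even ✓  0≤4≤12 ✓
Π(2lᵢ+1) = 13×13×9 = 1521
triangle coeff Δ(6,6,4) = 1/15315300
Σ_t [2,6]: t=2:+1/829440 t=3:−1/25920 t=4:+1/9216 t=5:−1/25920 t=6:+1/829440 = 7/207360
(3j)²=28/2431 [(6 6 4; 0 0 0)], sign=+1
Σ_t [0,2]: t=0:+1/3870720 t=1:−1/181440 t=2:+1/138240 = 23/11612160
(3j)²=529/204204 [(6 6 4; 2 -4 2)], sign=+1
⇒ 4πI² = 1587/34969
I = (+1)√(1587/34969/(4π)) = 0.06009550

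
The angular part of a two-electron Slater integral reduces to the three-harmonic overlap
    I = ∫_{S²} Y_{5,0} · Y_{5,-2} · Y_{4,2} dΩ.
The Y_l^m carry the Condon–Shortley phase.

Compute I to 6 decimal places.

m-sum 0 ✓  L=14 even ✓  0≤4≤10 ✓
Π(2lᵢ+1) = 11×11×9 = 1089
triangle coeff Δ(5,5,4) = 1/3153150
Σ_t [1,5]: t=1:−1/69120 t=2:+1/1728 t=3:−1/576 t=4:+1/1728 t=5:−1/69120 = -7/11520
(3j)²=2/143 [(5 5 4; 0 0 0)], sign=-1
Σ_t [1,3]: t=1:−1/11520 t=2:+1/1728 t=3:−1/3456 = 7/34560
(3j)²=7/858 [(5 5 4; 0 -2 2)], sign=+1
⇒ 4πI² = 21/169
I = (-1)√(21/169/(4π)) = -0.09944006

-0.099440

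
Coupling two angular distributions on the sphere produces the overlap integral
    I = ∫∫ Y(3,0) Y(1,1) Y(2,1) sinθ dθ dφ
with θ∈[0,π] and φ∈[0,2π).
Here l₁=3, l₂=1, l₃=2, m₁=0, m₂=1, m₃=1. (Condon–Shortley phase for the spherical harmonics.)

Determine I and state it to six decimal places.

0.000000

m-sum = 0 + 1 + 1 = 2 ≠ 0 ⇒ I = 0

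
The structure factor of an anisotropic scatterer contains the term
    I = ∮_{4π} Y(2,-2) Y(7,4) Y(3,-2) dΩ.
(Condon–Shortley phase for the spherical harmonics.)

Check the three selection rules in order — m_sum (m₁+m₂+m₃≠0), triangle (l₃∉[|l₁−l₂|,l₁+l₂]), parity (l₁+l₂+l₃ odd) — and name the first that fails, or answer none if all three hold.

Σmᵢ = 0  ✓
l₃∈[|l₁−l₂|,l₁+l₂]=[5,9], have l₃=3  ✗
Σlᵢ = 12 ⇒ even

triangle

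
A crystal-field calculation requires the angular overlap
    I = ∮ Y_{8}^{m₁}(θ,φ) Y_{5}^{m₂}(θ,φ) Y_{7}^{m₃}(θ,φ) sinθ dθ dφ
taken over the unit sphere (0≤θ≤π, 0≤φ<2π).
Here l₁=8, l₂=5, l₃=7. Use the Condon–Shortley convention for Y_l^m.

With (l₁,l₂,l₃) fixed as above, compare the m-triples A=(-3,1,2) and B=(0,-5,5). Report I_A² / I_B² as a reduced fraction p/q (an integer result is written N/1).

3721/1800

Shared (l₁,l₂,l₃)=(8,5,7): N and (l;000)² cancel in I_A²/I_B².
A: Δ = 6!·10!·4!/21! = 1/814773960; Racah Σ t=2..6: t=2:+1/418037760 t=3:−1/17418240 t=4:+1/5806080 t=5:−1/12441600 t=6:+1/248832000 = 61/1492992000; ⇒ 3j(8 5 7; -3 1 2)² = 3721/503880, sgn -1
B: Δ = 6!·10!·4!/21! = 1/814773960; Racah Σ t=0..0: t=0:+1/1393459200 = 1/1393459200; ⇒ 3j(8 5 7; 0 -5 5)² = 15/4199, sgn +1
I_A²/I_B² = (3721/503880)/(15/4199) = 3721/1800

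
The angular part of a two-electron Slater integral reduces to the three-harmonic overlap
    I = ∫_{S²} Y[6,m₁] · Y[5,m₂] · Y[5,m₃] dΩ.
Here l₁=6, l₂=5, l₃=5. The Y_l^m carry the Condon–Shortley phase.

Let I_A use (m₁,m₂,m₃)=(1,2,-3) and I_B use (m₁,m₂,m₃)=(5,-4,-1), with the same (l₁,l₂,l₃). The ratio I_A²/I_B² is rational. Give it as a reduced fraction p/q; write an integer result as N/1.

Shared (l₁,l₂,l₃)=(6,5,5): N and (l;000)² cancel in I_A²/I_B².
A: Δ = 6!·6!·4!/17! = 1/28588560; Racah Σ t=3..5: t=3:−1/41472 t=4:+1/34560 t=5:−1/345600 = 1/518400; ⇒ 3j(6 5 5; 1 2 -3)² = 7/36465, sgn +1
B: Δ = 6!·6!·4!/17! = 1/28588560; Racah Σ t=0..1: t=0:+1/518400 t=1:−1/2073600 = 1/691200; ⇒ 3j(6 5 5; 5 -4 -1)² = 81/4420, sgn +1
I_A²/I_B² = (7/36465)/(81/4420) = 28/2673

28/2673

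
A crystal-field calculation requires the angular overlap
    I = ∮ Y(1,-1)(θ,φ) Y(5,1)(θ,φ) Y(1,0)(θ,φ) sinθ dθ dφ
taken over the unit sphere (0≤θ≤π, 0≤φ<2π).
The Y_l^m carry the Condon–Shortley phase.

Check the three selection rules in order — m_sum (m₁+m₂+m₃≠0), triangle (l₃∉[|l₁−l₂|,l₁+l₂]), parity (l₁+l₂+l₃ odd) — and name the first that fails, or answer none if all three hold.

triangle

m₁+m₂+m₃ = -1 + 1 + 0 = 0  ✓
triangle: |1−5|=4 ≤ l₃=1 ≤ 1+5=6  ✗
parity: l₁+l₂+l₃ = 7 is odd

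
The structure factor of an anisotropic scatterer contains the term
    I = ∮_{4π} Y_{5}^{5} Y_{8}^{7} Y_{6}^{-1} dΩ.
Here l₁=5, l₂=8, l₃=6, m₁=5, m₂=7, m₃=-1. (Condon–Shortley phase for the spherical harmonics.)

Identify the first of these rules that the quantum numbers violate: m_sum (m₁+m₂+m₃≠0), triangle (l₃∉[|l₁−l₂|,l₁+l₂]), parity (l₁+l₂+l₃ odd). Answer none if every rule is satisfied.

azimuthal sum: 5 + 7 − 1 = 11  ✗
3 ≤ 6 ≤ 13 (triangle on l)
L = 5 + 8 + 6 = 19 (odd)

m_sum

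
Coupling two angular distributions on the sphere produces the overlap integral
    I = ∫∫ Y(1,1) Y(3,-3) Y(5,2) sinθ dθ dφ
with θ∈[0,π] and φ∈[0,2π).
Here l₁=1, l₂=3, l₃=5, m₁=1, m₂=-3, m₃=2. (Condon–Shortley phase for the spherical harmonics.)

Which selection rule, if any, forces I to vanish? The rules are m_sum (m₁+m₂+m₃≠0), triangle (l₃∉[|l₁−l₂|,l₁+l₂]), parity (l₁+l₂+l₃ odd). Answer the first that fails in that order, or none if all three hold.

m₁+m₂+m₃ = 1 − 3 + 2 = 0  ✓
triangle: |1−3|=2 ≤ l₃=5 ≤ 1+3=4  ✗
parity: l₁+l₂+l₃ = 9 is odd

triangle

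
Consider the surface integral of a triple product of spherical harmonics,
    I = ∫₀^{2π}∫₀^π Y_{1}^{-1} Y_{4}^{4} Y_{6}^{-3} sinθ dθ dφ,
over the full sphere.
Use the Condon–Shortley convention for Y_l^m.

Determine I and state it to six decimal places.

0.000000

l₃=6 ∉ [3,5] — triangle fails ⇒ I = 0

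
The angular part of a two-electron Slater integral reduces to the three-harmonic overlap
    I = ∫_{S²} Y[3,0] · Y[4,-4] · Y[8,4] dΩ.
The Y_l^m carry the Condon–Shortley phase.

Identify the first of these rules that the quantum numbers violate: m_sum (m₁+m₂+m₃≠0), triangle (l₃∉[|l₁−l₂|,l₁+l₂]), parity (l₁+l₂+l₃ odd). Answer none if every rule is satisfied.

azimuthal sum: 0 − 4 + 4 = 0  ✓
1 ≤ 8 ≤ 7 (triangle on l)  ✗
L = 3 + 4 + 8 = 15 (odd)

triangle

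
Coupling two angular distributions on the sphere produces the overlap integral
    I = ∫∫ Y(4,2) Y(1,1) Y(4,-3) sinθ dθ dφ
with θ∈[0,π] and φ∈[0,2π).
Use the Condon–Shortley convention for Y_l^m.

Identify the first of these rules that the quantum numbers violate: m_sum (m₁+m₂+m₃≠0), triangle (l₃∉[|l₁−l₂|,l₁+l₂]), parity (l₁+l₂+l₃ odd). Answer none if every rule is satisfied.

m₁+m₂+m₃ = 2 + 1 − 3 = 0  ✓
triangle: |4−1|=3 ≤ l₃=4 ≤ 4+1=5  ✓
parity: l₁+l₂+l₃ = 9 is odd  ✗

parity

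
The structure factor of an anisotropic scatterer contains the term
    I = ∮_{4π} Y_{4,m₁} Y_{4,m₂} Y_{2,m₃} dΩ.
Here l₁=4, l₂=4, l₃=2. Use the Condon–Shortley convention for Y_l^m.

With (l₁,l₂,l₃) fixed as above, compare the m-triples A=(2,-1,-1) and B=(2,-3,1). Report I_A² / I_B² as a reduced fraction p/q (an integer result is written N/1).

81/175

Same 4,4,2: normalisation and zero-m 3j drop out of the ratio.
A: Δ: 6! 2! 2! / 11! → 1/13860; sum: t=1:−1/240 t=2:+1/96 = 1/160; 3j²(4 4 2; 2 -1 -1) = Δ·Π!·Σ² = 27/1540  (sign -1)
B: Δ: 6! 2! 2! / 11! → 1/13860; sum: t=0:+1/1440 t=1:−1/240 = -1/288; 3j²(4 4 2; 2 -3 1) = Δ·Π!·Σ² = 5/132  (sign +1)
I_A²/I_B² = (27/1540)/(5/132) = 81/175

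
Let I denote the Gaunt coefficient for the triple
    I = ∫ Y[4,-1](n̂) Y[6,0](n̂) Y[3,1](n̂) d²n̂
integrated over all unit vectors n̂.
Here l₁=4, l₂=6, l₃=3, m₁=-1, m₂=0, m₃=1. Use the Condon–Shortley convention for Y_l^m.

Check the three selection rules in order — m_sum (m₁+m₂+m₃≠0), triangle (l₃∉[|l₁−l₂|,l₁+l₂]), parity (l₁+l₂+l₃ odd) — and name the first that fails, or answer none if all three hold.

parity

azimuthal sum: -1 + 0 + 1 = 0  ✓
2 ≤ 3 ≤ 10 (triangle on l)  ✓
L = 4 + 6 + 3 = 13 (odd)  ✗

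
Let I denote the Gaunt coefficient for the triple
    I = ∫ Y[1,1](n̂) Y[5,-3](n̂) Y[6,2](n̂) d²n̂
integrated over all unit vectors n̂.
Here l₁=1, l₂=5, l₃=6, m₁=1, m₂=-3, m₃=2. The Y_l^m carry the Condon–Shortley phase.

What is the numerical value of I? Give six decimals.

0.100084

m-sum 0 ✓  L=12 even ✓  4≤6≤6 ✓
Π(2lᵢ+1) = 3×11×13 = 429
triangle coeff Δ(1,5,6) = 1/858
Σ_t [0,0]: t=0:+1/14400 = 1/14400
(3j)²=6/143 [(1 5 6; 0 0 0)], sign=+1
Σ_t [0,0]: t=0:+1/161280 = 1/161280
(3j)²=1/143 [(1 5 6; 1 -3 2)], sign=+1
⇒ 4πI² = 18/143
I = (+1)√(18/143/(4π)) = 0.10008369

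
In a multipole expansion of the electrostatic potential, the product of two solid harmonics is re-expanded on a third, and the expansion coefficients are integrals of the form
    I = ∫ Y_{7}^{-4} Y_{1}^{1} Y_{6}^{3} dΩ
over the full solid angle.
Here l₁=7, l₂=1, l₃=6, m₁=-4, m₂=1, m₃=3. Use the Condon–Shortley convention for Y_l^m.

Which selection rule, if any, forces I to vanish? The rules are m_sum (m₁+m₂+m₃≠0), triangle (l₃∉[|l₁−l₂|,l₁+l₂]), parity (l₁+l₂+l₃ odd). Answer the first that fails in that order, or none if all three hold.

none

azimuthal sum: -4 + 1 + 3 = 0  ✓
6 ≤ 6 ≤ 8 (triangle on l)  ✓
L = 7 + 1 + 6 = 14 (even)  ✓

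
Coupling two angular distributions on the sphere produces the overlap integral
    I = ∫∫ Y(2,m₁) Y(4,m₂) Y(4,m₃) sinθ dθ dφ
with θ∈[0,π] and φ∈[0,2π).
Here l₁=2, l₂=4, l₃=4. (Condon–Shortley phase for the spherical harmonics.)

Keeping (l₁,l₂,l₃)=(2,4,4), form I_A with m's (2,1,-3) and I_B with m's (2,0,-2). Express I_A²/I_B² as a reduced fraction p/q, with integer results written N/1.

7/10

Shared (l₁,l₂,l₃)=(2,4,4): N and (l;000)² cancel in I_A²/I_B².
A: Δ = 2!·2!·6!/11! = 1/13860; Racah Σ t=0..0: t=0:+1/480 = 1/480; ⇒ 3j(2 4 4; 2 1 -3)² = 3/110, sgn -1
B: Δ = 2!·2!·6!/11! = 1/13860; Racah Σ t=0..0: t=0:+1/192 = 1/192; ⇒ 3j(2 4 4; 2 0 -2)² = 3/77, sgn +1
I_A²/I_B² = (3/110)/(3/77) = 7/10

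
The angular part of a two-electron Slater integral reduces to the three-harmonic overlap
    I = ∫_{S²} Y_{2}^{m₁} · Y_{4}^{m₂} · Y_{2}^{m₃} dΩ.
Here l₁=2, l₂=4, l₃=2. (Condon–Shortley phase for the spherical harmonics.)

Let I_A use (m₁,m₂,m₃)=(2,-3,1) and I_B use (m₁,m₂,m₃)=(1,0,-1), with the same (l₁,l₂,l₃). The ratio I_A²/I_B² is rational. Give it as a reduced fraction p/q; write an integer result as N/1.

Same 2,4,2: normalisation and zero-m 3j drop out of the ratio.
A: Δ: 4! 0! 4! / 9! → 1/630; sum: t=0:+1/144 = 1/144; 3j²(2 4 2; 2 -3 1) = Δ·Π!·Σ² = 1/18  (sign -1)
B: Δ: 4! 0! 4! / 9! → 1/630; sum: t=1:−1/36 = -1/36; 3j²(2 4 2; 1 0 -1) = Δ·Π!·Σ² = 8/315  (sign +1)
I_A²/I_B² = (1/18)/(8/315) = 35/16

35/16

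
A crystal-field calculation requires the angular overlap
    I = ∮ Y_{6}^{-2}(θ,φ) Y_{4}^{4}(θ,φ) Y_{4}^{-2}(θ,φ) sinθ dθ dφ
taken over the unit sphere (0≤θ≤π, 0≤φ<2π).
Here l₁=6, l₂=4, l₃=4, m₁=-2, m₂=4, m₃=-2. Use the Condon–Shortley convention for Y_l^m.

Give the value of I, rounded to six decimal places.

Checks pass: Σm=0; 14 even; l₃=4∈[2,10].
(2·6+1)(2·4+1)(2·4+1) = 1053
Δ: 6! 6! 2! / 15! → 1/1261260
sum: t=2:+1/4608 t=3:−1/1296 t=4:+1/4608 = -7/20736
3j²(6 4 4; 0 0 0) = Δ·Π!·Σ² = 20/1287  (sign -1)
sum: t=6:+1/69120 = 1/69120
3j²(6 4 4; -2 4 -2) = Δ·Π!·Σ² = 4/429  (sign +1)
combine: 4πI² = 1053·20/1287·4/429 = 240/1573
take √, sign -1: I = -0.11018851

-0.110189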